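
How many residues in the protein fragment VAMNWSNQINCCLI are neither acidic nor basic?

14

Acidic: D, E. Basic: K, R, H. All other residues are neither.
Matching residues: V1, A2, M3, N4, W5, S6, N7, Q8, I9, N10, C11, C12, L13, I14.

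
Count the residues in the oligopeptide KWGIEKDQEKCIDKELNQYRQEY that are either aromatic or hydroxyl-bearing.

Aromatic: F, W, Y. Hydroxyl-bearing: S, T, Y.
Aromatic residues here: W2, Y19, Y23 (3).
Hydroxyl-bearing residues here: Y19, Y23 (2).
Y is in both groups, so the 2 Y residues must not be double-counted.
Total = 3 + 2 − 2 = 3.

3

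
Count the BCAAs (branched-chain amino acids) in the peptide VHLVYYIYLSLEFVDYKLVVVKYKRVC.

12

V, L, and I make up the branched-chain aliphatic group.
Matching residues: V1, L3, V4, I7, L9, L11, V14, L18, V19, V20, V21, V26.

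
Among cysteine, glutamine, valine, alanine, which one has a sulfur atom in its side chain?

The sulfur-bearing residues are cysteine (–SH) and methionine (–S–CH₃).
Of the listed options, only cysteine belongs to this group.

cysteine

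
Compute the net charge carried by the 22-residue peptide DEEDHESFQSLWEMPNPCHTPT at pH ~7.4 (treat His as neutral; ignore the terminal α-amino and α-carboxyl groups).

-6

The side chains ionized at physiological pH are Lys/Arg (+1) and Asp/Glu (−1); with His treated as neutral, nothing else contributes.
Positive (K, R): none → +0.
Negative (D, E): D1, E2, E3, D4, E6, E13 → −6.
Net charge = (+0) + (−6) = −6.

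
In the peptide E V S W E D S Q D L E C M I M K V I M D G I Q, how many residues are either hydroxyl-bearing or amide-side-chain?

Hydroxyl-bearing: S, T, Y. Amide-side-chain: N, Q.
Hydroxyl-bearing residues here: S3, S7 (2).
Amide-side-chain residues here: Q8, Q23 (2).
The two groups share no amino acid, so total = 2 + 2 = 4.

4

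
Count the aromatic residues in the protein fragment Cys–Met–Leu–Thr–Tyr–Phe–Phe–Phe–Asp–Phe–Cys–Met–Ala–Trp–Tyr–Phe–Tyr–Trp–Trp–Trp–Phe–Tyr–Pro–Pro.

14

The aromatic amino acids are Phe (F, benzyl), Trp (W, indole), and Tyr (Y, phenol).
Matching residues: Tyr5, Phe6, Phe7, Phe8, Phe10, Trp14, Tyr15, Phe16, Tyr17, Trp18, Trp19, Trp20, Phe21, Tyr22.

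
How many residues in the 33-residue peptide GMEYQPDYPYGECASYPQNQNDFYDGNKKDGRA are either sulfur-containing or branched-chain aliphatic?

2

Sulfur-containing: C, M. Branched-chain aliphatic: I, L, V.
Sulfur-containing residues here: M2, C13 (2).
Branched-chain aliphatic residues here: none (0).
The two groups share no amino acid, so total = 2 + 0 = 2.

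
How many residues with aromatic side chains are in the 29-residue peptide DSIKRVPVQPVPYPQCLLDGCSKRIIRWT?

Phenylalanine (F), tryptophan (W), and tyrosine (Y) have aromatic ring side chains.
Matching residues: Y13, W28.

2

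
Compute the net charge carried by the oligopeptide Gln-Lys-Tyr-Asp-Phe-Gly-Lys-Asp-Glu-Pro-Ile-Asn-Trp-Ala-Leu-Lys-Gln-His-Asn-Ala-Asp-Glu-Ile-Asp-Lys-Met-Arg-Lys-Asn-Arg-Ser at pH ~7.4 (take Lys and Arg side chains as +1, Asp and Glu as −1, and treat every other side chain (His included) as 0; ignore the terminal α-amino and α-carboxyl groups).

Positive (K, R): Lys2, Lys7, Lys16, Lys25, Arg27, Lys28, Arg30 → +7.
Negative (D, E): Asp4, Asp8, Glu9, Asp21, Glu22, Asp24 → −6.
Net charge = (+7) + (−6) = +1.

+1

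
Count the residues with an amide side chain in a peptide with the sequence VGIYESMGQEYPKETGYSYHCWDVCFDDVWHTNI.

Only N (asparagine) and Q (glutamine) carry a side-chain carboxamide.
Matching residues: Q9, N33.

2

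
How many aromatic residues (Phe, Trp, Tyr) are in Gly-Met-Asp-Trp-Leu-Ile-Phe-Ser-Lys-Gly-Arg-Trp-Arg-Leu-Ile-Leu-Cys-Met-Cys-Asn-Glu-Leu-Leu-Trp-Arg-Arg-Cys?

Matching residues: Trp4, Phe7, Trp12, Trp24.

4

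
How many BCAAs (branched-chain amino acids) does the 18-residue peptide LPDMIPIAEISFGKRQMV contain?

V, L, and I make up the branched-chain aliphatic group.
Matching residues: L1, I5, I7, I10, V18.

5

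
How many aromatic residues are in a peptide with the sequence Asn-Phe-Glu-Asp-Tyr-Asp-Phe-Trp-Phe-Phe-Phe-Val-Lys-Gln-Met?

The aromatic amino acids are Phe (F, benzyl), Trp (W, indole), and Tyr (Y, phenol).
Matching residues: Phe2, Tyr5, Phe7, Trp8, Phe9, Phe10, Phe11.

7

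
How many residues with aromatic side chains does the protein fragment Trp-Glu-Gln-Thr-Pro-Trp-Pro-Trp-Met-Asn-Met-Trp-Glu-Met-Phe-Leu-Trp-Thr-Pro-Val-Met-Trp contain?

Phenylalanine (F), tryptophan (W), and tyrosine (Y) have aromatic ring side chains.
Matching residues: Trp1, Trp6, Trp8, Trp12, Phe15, Trp17, Trp22.

7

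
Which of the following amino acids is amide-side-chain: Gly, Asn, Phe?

Asn

The amide-side-chain residues are Asn (N) and Gln (Q).
Of the listed options, only Asn belongs to this group.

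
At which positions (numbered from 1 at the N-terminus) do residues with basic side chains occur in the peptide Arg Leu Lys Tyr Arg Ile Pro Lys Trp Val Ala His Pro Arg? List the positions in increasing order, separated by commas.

K, R, and H are the three residues with basic side chains (ε-amine, guanidinium, and imidazole respectively).
Matching residues: Arg1, Lys3, Arg5, Lys8, His12, Arg14.

1, 3, 5, 8, 12, 14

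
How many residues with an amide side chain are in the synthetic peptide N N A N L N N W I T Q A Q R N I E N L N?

10

The amide-side-chain residues are Asn (N) and Gln (Q).
Matching residues: N1, N2, N4, N6, N7, Q11, Q13, N15, N18, N20.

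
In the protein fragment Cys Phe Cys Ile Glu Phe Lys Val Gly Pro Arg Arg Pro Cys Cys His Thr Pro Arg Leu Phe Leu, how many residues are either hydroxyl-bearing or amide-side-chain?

Hydroxyl-bearing: S, T, Y. Amide-side-chain: N, Q.
Hydroxyl-bearing residues here: Thr17 (1).
Amide-side-chain residues here: none (0).
The two groups share no amino acid, so total = 1 + 0 = 1.

1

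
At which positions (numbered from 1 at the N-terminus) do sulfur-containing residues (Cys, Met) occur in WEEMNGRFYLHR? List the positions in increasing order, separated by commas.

Matching residues: M4.

4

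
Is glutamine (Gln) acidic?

No

Aspartate (D) and glutamate (E) have carboxylic-acid side chains and are the acidic amino acids.
Glutamine is not in this group.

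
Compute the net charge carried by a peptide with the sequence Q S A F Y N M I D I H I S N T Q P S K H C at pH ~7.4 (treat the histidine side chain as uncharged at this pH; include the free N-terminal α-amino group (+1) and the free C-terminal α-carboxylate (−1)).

0

The side chains ionized at physiological pH are Lys/Arg (+1) and Asp/Glu (−1); with His treated as neutral, nothing else contributes.
Positive (K, R): K19 → +1.
Negative (D, E): D9 → −1.
The N-terminus (+1) and C-terminus (−1) cancel.
Net charge = (+1) + (−1) = 0.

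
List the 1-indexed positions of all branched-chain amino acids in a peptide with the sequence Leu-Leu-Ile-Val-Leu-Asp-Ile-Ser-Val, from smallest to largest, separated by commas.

1, 2, 3, 4, 5, 7, 9

The BCAAs are Val, Leu, and Ile — aliphatic side chains with a branch point.
Matching residues: Leu1, Leu2, Ile3, Val4, Leu5, Ile7, Val9.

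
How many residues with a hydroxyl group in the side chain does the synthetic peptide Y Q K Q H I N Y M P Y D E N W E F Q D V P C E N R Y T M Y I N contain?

The –OH-bearing residues are Ser, Thr (aliphatic alcohols), and Tyr (phenol).
Matching residues: Y1, Y8, Y11, Y26, T27, Y29.

6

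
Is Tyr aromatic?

Yes

The aromatic amino acids are Phe (F, benzyl), Trp (W, indole), and Tyr (Y, phenol).
Tyrosine is in this group.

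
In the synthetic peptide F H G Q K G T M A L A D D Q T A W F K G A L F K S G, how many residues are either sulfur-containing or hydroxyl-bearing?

4

Sulfur-containing: C, M. Hydroxyl-bearing: S, T, Y.
Sulfur-containing residues here: M8 (1).
Hydroxyl-bearing residues here: T7, T15, S25 (3).
The two groups share no amino acid, so total = 1 + 3 = 4.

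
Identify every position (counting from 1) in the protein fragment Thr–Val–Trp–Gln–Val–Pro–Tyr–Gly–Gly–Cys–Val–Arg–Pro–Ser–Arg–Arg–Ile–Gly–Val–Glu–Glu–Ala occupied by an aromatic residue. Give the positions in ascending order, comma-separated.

3, 7

F, W, and Y each carry an aromatic ring on the side chain.
Matching residues: Trp3, Tyr7.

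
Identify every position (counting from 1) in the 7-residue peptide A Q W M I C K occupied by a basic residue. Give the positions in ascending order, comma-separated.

7

The basic amino acids are Lys (K), Arg (R), and His (H).
Matching residues: K7.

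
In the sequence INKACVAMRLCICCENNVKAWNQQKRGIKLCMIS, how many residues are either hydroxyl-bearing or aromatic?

2

Hydroxyl-bearing: S, T, Y. Aromatic: F, W, Y.
Hydroxyl-bearing residues here: S34 (1).
Aromatic residues here: W21 (1).
(Y belongs to both groups, but none appear in this sequence.) Total = 1 + 1 = 2.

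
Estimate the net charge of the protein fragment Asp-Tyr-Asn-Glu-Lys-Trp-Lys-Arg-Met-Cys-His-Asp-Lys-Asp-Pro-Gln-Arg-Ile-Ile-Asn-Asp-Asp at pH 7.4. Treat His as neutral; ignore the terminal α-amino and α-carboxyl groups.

The side chains ionized at physiological pH are Lys/Arg (+1) and Asp/Glu (−1); with His treated as neutral, nothing else contributes.
Positive (K, R): Lys5, Lys7, Arg8, Lys13, Arg17 → +5.
Negative (D, E): Asp1, Glu4, Asp12, Asp14, Asp21, Asp22 → −6.
Net charge = (+5) + (−6) = −1.

-1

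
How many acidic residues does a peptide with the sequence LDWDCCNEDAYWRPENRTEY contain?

The acidic residues are Asp (D) and Glu (E), whose side chains end in a carboxylate group.
Matching residues: D2, D4, E8, D9, E15, E19.

6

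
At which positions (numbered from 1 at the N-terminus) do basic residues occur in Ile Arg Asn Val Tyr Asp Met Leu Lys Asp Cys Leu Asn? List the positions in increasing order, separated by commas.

2, 9

Lysine (K), arginine (R), and histidine (H) have basic, nitrogen-containing side chains.
Matching residues: Arg2, Lys9.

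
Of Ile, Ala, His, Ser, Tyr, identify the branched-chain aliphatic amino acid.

The BCAAs are Val, Leu, and Ile — aliphatic side chains with a branch point.
Of the listed options, only Ile belongs to this group.

Ile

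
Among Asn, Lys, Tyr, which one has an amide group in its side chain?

Asparagine (N) and glutamine (Q) have uncharged amide side chains.
Of the listed options, only Asn belongs to this group.

Asn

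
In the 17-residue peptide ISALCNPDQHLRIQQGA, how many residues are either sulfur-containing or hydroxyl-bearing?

Sulfur-containing: C, M. Hydroxyl-bearing: S, T, Y.
Sulfur-containing residues here: C5 (1).
Hydroxyl-bearing residues here: S2 (1).
The two groups share no amino acid, so total = 1 + 1 = 2.

2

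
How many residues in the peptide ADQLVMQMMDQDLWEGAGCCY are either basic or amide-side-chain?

Basic: H, K, R. Amide-side-chain: N, Q.
Basic residues here: none (0).
Amide-side-chain residues here: Q3, Q7, Q11 (3).
The two groups share no amino acid, so total = 0 + 3 = 3.

3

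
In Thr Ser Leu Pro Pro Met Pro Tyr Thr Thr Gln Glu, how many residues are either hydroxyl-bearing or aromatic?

Hydroxyl-bearing: S, T, Y. Aromatic: F, W, Y.
Hydroxyl-bearing residues here: Thr1, Ser2, Tyr8, Thr9, Thr10 (5).
Aromatic residues here: Tyr8 (1).
Y is in both groups, so the 1 Y residue must not be double-counted.
Total = 5 + 1 − 1 = 5.

5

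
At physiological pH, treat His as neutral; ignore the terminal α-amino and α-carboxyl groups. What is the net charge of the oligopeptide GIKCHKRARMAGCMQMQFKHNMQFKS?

+6

The side chains ionized at physiological pH are Lys/Arg (+1) and Asp/Glu (−1); with His treated as neutral, nothing else contributes.
Positive (K, R): K3, K6, R7, R9, K19, K25 → +6.
Negative (D, E): none → −0.
Net charge = (+6) + (−0) = +6.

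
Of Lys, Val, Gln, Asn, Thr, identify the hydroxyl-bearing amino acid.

Thr

S, T, and Y are the three residues with a side-chain hydroxyl.
Of the listed options, only Thr belongs to this group.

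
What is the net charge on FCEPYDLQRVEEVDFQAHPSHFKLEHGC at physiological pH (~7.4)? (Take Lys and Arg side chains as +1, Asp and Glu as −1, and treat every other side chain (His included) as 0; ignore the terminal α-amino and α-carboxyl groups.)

Positive (K, R): R9, K23 → +2.
Negative (D, E): E3, D6, E11, E12, D14, E25 → −6.
Net charge = (+2) + (−6) = −4.

-4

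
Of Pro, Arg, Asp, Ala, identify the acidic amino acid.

Aspartate (D) and glutamate (E) have carboxylic-acid side chains and are the acidic amino acids.
Of the listed options, only Asp belongs to this group.

Asp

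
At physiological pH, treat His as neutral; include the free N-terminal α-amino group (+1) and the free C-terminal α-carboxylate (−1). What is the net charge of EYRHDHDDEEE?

At pH ~7.4 the Lys and Arg side chains are protonated (+1), the Asp and Glu side chains are deprotonated (−1), and with His taken as neutral all other side chains carry no charge.
Positive (K, R): R3 → +1.
Negative (D, E): E1, D5, D7, D8, E9, E10, E11 → −7.
The N-terminus (+1) and C-terminus (−1) cancel.
Net charge = (+1) + (−7) = −6.

-6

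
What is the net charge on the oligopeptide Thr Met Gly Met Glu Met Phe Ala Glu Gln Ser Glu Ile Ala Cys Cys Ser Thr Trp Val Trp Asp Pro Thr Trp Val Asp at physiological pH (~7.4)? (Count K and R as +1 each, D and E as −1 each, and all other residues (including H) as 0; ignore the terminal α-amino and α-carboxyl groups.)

-5

Positive (K, R): none → +0.
Negative (D, E): Glu5, Glu9, Glu12, Asp22, Asp27 → −5.
Net charge = (+0) + (−5) = −5.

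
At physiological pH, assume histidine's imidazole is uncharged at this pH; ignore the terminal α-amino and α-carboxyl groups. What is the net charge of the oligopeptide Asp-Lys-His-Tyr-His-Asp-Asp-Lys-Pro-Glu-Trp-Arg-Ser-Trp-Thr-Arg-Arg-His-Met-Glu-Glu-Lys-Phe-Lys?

At pH ~7.4 the Lys and Arg side chains are protonated (+1), the Asp and Glu side chains are deprotonated (−1), and with His taken as neutral all other side chains carry no charge.
Positive (K, R): Lys2, Lys8, Arg12, Arg16, Arg17, Lys22, Lys24 → +7.
Negative (D, E): Asp1, Asp6, Asp7, Glu10, Glu20, Glu21 → −6.
Net charge = (+7) + (−6) = +1.

+1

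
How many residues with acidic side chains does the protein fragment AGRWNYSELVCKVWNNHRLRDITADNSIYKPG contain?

3

Aspartate (D) and glutamate (E) have carboxylic-acid side chains and are the acidic amino acids.
Matching residues: E8, D21, D25.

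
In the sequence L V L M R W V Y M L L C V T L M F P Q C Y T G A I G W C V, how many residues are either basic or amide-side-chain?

Basic: H, K, R. Amide-side-chain: N, Q.
Basic residues here: R5 (1).
Amide-side-chain residues here: Q19 (1).
The two groups share no amino acid, so total = 1 + 1 = 2.

2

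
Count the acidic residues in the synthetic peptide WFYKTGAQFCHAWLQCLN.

Only D (aspartate) and E (glutamate) carry a side-chain carboxylic acid.
None of the 18 residues belong to this group.

0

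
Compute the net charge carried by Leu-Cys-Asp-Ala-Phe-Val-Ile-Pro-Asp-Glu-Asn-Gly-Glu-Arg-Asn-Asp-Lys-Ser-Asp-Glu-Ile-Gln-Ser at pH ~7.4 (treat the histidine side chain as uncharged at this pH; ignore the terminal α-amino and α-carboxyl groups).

At pH ~7.4 the Lys and Arg side chains are protonated (+1), the Asp and Glu side chains are deprotonated (−1), and with His taken as neutral all other side chains carry no charge.
Positive (K, R): Arg14, Lys17 → +2.
Negative (D, E): Asp3, Asp9, Glu10, Glu13, Asp16, Asp19, Glu20 → −7.
Net charge = (+2) + (−7) = −5.

-5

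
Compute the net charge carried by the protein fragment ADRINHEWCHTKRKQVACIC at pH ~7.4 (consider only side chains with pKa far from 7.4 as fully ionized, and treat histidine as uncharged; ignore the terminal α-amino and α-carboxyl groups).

The side chains ionized at physiological pH are Lys/Arg (+1) and Asp/Glu (−1); with His treated as neutral, nothing else contributes.
Positive (K, R): R3, K12, R13, K14 → +4.
Negative (D, E): D2, E7 → −2.
Net charge = (+4) + (−2) = +2.

+2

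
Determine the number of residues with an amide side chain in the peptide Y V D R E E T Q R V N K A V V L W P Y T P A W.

The amide-side-chain residues are Asn (N) and Gln (Q).
Matching residues: Q8, N11.

2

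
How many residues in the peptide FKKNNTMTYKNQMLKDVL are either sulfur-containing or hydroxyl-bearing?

5

Sulfur-containing: C, M. Hydroxyl-bearing: S, T, Y.
Sulfur-containing residues here: M7, M13 (2).
Hydroxyl-bearing residues here: T6, T8, Y9 (3).
The two groups share no amino acid, so total = 2 + 3 = 5.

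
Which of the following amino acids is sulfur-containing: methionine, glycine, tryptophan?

methionine

Only Cys (C) and Met (M) have a sulfur atom in the side chain.
Of the listed options, only methionine belongs to this group.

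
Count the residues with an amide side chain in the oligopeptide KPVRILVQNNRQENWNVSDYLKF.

6

Asparagine (N) and glutamine (Q) have uncharged amide side chains.
Matching residues: Q8, N9, N10, Q12, N14, N16.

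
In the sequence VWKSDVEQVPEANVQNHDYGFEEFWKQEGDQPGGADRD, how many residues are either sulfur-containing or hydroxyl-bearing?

2

Sulfur-containing: C, M. Hydroxyl-bearing: S, T, Y.
Sulfur-containing residues here: none (0).
Hydroxyl-bearing residues here: S4, Y19 (2).
The two groups share no amino acid, so total = 0 + 2 = 2.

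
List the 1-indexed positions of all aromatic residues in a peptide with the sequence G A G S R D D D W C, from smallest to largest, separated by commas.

9

F, W, and Y each carry an aromatic ring on the side chain.
Matching residues: W9.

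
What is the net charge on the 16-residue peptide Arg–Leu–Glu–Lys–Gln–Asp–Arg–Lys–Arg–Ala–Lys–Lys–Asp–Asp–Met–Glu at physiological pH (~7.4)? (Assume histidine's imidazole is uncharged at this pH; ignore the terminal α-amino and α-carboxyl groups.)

+2

At pH ~7.4 the Lys and Arg side chains are protonated (+1), the Asp and Glu side chains are deprotonated (−1), and with His taken as neutral all other side chains carry no charge.
Positive (K, R): Arg1, Lys4, Arg7, Lys8, Arg9, Lys11, Lys12 → +7.
Negative (D, E): Glu3, Asp6, Asp13, Asp14, Glu16 → −5.
Net charge = (+7) + (−5) = +2.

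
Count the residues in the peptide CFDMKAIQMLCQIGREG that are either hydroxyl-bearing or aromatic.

Hydroxyl-bearing: S, T, Y. Aromatic: F, W, Y.
Hydroxyl-bearing residues here: none (0).
Aromatic residues here: F2 (1).
(Y belongs to both groups, but none appear in this sequence.) Total = 0 + 1 = 1.

1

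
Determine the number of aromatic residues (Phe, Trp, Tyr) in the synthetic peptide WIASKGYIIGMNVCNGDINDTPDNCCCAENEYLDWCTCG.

Matching residues: W1, Y7, Y32, W35.

4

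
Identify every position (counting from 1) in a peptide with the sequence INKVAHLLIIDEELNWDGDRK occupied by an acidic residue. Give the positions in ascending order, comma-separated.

11, 12, 13, 17, 19

Only D (aspartate) and E (glutamate) carry a side-chain carboxylic acid.
Matching residues: D11, E12, E13, D17, D19.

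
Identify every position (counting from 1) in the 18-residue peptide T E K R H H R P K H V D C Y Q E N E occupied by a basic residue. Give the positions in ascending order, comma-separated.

3, 4, 5, 6, 7, 9, 10

The basic amino acids are Lys (K), Arg (R), and His (H).
Matching residues: K3, R4, H5, H6, R7, K9, H10.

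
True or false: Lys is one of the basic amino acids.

Lysine (K), arginine (R), and histidine (H) have basic, nitrogen-containing side chains.
Lysine is in this group.

True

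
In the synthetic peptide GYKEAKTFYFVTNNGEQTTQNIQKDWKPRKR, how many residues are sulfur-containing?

0

The sulfur-bearing residues are cysteine (–SH) and methionine (–S–CH₃).
None of the 31 residues belong to this group.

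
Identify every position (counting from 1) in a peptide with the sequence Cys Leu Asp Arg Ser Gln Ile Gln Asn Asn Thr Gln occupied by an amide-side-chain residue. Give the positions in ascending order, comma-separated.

6, 8, 9, 10, 12

Only N (asparagine) and Q (glutamine) carry a side-chain carboxamide.
Matching residues: Gln6, Gln8, Asn9, Asn10, Gln12.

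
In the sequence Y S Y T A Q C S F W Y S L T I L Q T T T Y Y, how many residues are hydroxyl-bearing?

The –OH-bearing residues are Ser, Thr (aliphatic alcohols), and Tyr (phenol).
Matching residues: Y1, S2, Y3, T4, S8, Y11, S12, T14, T18, T19, T20, Y21, Y22.

13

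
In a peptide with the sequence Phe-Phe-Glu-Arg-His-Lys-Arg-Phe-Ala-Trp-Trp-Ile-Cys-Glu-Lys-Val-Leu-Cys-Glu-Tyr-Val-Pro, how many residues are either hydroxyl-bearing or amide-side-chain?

Hydroxyl-bearing: S, T, Y. Amide-side-chain: N, Q.
Hydroxyl-bearing residues here: Tyr20 (1).
Amide-side-chain residues here: none (0).
The two groups share no amino acid, so total = 1 + 0 = 1.

1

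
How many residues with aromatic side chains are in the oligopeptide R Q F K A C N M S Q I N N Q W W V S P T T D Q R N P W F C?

F, W, and Y each carry an aromatic ring on the side chain.
Matching residues: F3, W15, W16, W27, F28.

5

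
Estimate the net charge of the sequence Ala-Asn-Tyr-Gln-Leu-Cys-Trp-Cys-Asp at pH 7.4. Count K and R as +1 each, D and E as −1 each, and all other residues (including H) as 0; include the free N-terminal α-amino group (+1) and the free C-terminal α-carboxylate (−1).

-1

Positive (K, R): none → +0.
Negative (D, E): Asp9 → −1.
The N-terminus (+1) and C-terminus (−1) cancel.
Net charge = (+0) + (−1) = −1.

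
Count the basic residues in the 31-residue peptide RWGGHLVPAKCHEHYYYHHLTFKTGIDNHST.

K, R, and H are the three residues with basic side chains (ε-amine, guanidinium, and imidazole respectively).
Matching residues: R1, H5, K10, H12, H14, H18, H19, K23, H29.

9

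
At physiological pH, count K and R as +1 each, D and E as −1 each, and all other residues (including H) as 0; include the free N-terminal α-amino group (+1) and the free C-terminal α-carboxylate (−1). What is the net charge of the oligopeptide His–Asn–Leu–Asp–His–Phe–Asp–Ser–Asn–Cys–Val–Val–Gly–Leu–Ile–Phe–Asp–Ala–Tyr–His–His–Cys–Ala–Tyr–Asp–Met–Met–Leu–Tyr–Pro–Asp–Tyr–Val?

-5

Positive (K, R): none → +0.
Negative (D, E): Asp4, Asp7, Asp17, Asp25, Asp31 → −5.
The N-terminus (+1) and C-terminus (−1) cancel.
Net charge = (+0) + (−5) = −5.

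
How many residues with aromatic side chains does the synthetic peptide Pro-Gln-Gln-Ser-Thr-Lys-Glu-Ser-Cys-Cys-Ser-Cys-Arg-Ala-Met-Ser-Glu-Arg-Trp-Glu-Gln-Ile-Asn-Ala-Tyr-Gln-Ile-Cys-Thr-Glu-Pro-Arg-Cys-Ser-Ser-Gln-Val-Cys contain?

F, W, and Y each carry an aromatic ring on the side chain.
Matching residues: Trp19, Tyr25.

2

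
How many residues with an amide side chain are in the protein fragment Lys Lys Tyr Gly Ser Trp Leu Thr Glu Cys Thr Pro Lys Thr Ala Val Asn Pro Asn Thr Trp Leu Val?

2

The amide-side-chain residues are Asn (N) and Gln (Q).
Matching residues: Asn17, Asn19.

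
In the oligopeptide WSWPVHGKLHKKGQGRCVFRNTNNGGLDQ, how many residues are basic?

7

K, R, and H are the three residues with basic side chains (ε-amine, guanidinium, and imidazole respectively).
Matching residues: H6, K8, H10, K11, K12, R16, R20.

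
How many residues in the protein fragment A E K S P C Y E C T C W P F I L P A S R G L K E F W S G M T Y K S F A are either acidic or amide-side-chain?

3

Acidic: D, E. Amide-side-chain: N, Q.
Acidic residues here: E2, E8, E24 (3).
Amide-side-chain residues here: none (0).
The two groups share no amino acid, so total = 3 + 0 = 3.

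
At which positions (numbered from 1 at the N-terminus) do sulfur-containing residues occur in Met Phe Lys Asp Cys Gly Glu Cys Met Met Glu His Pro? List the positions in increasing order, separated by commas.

1, 5, 8, 9, 10

Only Cys (C) and Met (M) have a sulfur atom in the side chain.
Matching residues: Met1, Cys5, Cys8, Met9, Met10.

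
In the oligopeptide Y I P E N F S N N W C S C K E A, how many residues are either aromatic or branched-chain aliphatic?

4

Aromatic: F, W, Y. Branched-chain aliphatic: I, L, V.
Aromatic residues here: Y1, F6, W10 (3).
Branched-chain aliphatic residues here: I2 (1).
The two groups share no amino acid, so total = 3 + 1 = 4.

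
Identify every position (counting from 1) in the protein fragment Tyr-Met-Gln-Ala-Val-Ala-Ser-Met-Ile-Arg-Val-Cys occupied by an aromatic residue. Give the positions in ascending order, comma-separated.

1

F, W, and Y each carry an aromatic ring on the side chain.
Matching residues: Tyr1.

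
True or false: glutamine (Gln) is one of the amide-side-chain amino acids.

True

Asparagine (N) and glutamine (Q) have uncharged amide side chains.
Glutamine is in this group.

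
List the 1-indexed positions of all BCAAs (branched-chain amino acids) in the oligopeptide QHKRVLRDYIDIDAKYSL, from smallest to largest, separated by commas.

Valine (V), leucine (L), and isoleucine (I) are the branched-chain amino acids.
Matching residues: V5, L6, I10, I12, L18.

5, 6, 10, 12, 18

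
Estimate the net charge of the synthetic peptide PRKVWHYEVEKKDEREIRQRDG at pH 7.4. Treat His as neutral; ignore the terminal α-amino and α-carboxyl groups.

At pH ~7.4 the Lys and Arg side chains are protonated (+1), the Asp and Glu side chains are deprotonated (−1), and with His taken as neutral all other side chains carry no charge.
Positive (K, R): R2, K3, K11, K12, R15, R18, R20 → +7.
Negative (D, E): E8, E10, D13, E14, E16, D21 → −6.
Net charge = (+7) + (−6) = +1.

+1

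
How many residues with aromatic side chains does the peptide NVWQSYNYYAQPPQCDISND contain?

4

F, W, and Y each carry an aromatic ring on the side chain.
Matching residues: W3, Y6, Y8, Y9.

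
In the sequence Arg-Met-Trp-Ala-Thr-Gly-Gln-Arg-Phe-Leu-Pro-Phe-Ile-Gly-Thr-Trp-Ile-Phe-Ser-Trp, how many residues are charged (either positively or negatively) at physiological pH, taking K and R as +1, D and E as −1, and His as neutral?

2

Charged side chains at pH ~7.4: K, R (positive); D, E (negative).
Matching residues: Arg1, Arg8.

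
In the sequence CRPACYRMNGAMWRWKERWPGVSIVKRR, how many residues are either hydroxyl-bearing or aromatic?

Hydroxyl-bearing: S, T, Y. Aromatic: F, W, Y.
Hydroxyl-bearing residues here: Y6, S23 (2).
Aromatic residues here: Y6, W13, W15, W19 (4).
Y is in both groups, so the 1 Y residue must not be double-counted.
Total = 2 + 4 − 1 = 5.

5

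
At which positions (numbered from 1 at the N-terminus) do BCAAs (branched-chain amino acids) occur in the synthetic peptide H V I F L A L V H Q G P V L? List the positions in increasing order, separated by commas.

2, 3, 5, 7, 8, 13, 14

Valine (V), leucine (L), and isoleucine (I) are the branched-chain amino acids.
Matching residues: V2, I3, L5, L7, V8, V13, L14.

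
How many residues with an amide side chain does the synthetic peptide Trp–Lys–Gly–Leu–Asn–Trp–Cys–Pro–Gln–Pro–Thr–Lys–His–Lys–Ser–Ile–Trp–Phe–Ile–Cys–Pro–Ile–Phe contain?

2

Asparagine (N) and glutamine (Q) have uncharged amide side chains.
Matching residues: Asn5, Gln9.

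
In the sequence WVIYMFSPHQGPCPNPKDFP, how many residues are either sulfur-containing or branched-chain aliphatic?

Sulfur-containing: C, M. Branched-chain aliphatic: I, L, V.
Sulfur-containing residues here: M5, C13 (2).
Branched-chain aliphatic residues here: V2, I3 (2).
The two groups share no amino acid, so total = 2 + 2 = 4.

4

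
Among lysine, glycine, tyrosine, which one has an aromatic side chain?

F, W, and Y each carry an aromatic ring on the side chain.
Of the listed options, only tyrosine belongs to this group.

tyrosine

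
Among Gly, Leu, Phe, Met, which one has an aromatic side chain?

Phenylalanine (F), tryptophan (W), and tyrosine (Y) have aromatic ring side chains.
Of the listed options, only Phe belongs to this group.

Phe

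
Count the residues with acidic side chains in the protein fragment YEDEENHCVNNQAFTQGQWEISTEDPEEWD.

Aspartate (D) and glutamate (E) have carboxylic-acid side chains and are the acidic amino acids.
Matching residues: E2, D3, E4, E5, E20, E24, D25, E27, E28, D30.

10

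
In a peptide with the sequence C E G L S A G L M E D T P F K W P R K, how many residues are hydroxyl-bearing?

2

S, T, and Y are the three residues with a side-chain hydroxyl.
Matching residues: S5, T12.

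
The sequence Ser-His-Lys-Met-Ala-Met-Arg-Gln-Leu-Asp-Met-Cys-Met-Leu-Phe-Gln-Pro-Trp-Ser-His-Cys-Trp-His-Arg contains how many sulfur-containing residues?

6

Cysteine (C, thiol) and methionine (M, thioether) are the two sulfur-containing amino acids.
Matching residues: Met4, Met6, Met11, Cys12, Met13, Cys21.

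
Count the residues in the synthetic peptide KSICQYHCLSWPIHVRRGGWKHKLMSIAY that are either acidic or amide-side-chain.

1

Acidic: D, E. Amide-side-chain: N, Q.
Acidic residues here: none (0).
Amide-side-chain residues here: Q5 (1).
The two groups share no amino acid, so total = 0 + 1 = 1.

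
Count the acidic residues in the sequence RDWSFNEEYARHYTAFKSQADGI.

Only D (aspartate) and E (glutamate) carry a side-chain carboxylic acid.
Matching residues: D2, E7, E8, D21.

4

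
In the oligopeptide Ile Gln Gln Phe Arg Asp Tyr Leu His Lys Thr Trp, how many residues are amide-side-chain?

The amide-side-chain residues are Asn (N) and Gln (Q).
Matching residues: Gln2, Gln3.

2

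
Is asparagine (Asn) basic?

No

The basic amino acids are Lys (K), Arg (R), and His (H).
Asparagine is not in this group.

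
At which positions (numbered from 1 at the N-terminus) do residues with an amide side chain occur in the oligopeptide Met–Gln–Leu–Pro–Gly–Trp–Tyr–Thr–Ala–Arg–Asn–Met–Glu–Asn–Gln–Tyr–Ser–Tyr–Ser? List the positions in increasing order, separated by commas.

Asparagine (N) and glutamine (Q) have uncharged amide side chains.
Matching residues: Gln2, Asn11, Asn14, Gln15.

2, 11, 14, 15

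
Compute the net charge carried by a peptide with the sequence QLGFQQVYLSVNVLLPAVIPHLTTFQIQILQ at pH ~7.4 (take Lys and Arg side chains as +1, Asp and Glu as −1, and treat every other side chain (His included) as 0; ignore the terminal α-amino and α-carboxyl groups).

Positive (K, R): none → +0.
Negative (D, E): none → −0.
Net charge = (+0) + (−0) = 0.

0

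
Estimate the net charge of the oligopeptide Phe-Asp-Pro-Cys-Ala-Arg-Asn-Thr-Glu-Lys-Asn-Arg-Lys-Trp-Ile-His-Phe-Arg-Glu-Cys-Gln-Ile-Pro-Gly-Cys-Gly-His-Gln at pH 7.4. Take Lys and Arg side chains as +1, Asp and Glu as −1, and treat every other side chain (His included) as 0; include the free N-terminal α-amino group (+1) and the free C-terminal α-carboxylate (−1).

Positive (K, R): Arg6, Lys10, Arg12, Lys13, Arg18 → +5.
Negative (D, E): Asp2, Glu9, Glu19 → −3.
The N-terminus (+1) and C-terminus (−1) cancel.
Net charge = (+5) + (−3) = +2.

+2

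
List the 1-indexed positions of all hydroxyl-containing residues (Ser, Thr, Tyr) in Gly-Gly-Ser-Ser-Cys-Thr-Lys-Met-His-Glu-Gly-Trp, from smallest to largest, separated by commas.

3, 4, 6

Matching residues: Ser3, Ser4, Thr6.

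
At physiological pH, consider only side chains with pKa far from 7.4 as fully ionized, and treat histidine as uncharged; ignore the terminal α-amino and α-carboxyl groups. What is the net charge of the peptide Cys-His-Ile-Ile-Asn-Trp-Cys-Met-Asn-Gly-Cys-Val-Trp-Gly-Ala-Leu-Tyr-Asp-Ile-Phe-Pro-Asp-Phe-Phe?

The side chains ionized at physiological pH are Lys/Arg (+1) and Asp/Glu (−1); with His treated as neutral, nothing else contributes.
Positive (K, R): none → +0.
Negative (D, E): Asp18, Asp22 → −2.
Net charge = (+0) + (−2) = −2.

-2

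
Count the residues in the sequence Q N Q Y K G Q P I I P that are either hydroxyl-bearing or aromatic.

1

Hydroxyl-bearing: S, T, Y. Aromatic: F, W, Y.
Hydroxyl-bearing residues here: Y4 (1).
Aromatic residues here: Y4 (1).
Y is in both groups, so the 1 Y residue must not be double-counted.
Total = 1 + 1 − 1 = 1.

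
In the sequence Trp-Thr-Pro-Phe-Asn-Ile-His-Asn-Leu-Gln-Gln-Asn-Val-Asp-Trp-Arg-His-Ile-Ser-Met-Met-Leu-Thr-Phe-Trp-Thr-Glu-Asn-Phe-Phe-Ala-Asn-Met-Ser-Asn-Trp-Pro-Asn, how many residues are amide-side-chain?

Only N (asparagine) and Q (glutamine) carry a side-chain carboxamide.
Matching residues: Asn5, Asn8, Gln10, Gln11, Asn12, Asn28, Asn32, Asn35, Asn38.

9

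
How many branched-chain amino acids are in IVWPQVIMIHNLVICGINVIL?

12

V, L, and I make up the branched-chain aliphatic group.
Matching residues: I1, V2, V6, I7, I9, L12, V13, I14, I17, V19, I20, L21.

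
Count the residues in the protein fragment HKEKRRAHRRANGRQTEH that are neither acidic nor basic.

Acidic: D, E. Basic: K, R, H. All other residues are neither.
Matching residues: A7, A11, N12, G13, Q15, T16.

6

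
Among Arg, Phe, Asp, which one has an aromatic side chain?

Phe

The aromatic amino acids are Phe (F, benzyl), Trp (W, indole), and Tyr (Y, phenol).
Of the listed options, only Phe belongs to this group.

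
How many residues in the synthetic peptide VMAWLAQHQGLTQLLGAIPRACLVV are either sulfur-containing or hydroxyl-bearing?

Sulfur-containing: C, M. Hydroxyl-bearing: S, T, Y.
Sulfur-containing residues here: M2, C22 (2).
Hydroxyl-bearing residues here: T12 (1).
The two groups share no amino acid, so total = 2 + 1 = 3.

3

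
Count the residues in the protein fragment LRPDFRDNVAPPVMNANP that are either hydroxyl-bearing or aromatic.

1

Hydroxyl-bearing: S, T, Y. Aromatic: F, W, Y.
Hydroxyl-bearing residues here: none (0).
Aromatic residues here: F5 (1).
(Y belongs to both groups, but none appear in this sequence.) Total = 0 + 1 = 1.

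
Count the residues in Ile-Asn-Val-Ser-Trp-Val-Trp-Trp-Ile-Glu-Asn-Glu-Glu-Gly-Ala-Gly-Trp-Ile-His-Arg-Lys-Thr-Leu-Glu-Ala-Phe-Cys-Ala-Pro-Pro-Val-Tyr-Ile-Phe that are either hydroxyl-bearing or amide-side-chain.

5

Hydroxyl-bearing: S, T, Y. Amide-side-chain: N, Q.
Hydroxyl-bearing residues here: Ser4, Thr22, Tyr32 (3).
Amide-side-chain residues here: Asn2, Asn11 (2).
The two groups share no amino acid, so total = 3 + 2 = 5.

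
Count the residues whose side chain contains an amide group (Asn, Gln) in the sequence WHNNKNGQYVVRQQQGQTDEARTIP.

8

Matching residues: N3, N4, N6, Q8, Q13, Q14, Q15, Q17.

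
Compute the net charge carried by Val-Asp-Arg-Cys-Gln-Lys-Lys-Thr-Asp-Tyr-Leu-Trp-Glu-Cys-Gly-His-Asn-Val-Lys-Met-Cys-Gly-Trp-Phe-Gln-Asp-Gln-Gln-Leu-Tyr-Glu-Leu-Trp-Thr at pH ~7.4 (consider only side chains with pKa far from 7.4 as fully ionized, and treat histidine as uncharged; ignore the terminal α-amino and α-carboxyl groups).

Near pH 7.4, K and R contribute +1 each, D and E contribute −1 each, and every other side chain (His included, as stated) is uncharged.
Positive (K, R): Arg3, Lys6, Lys7, Lys19 → +4.
Negative (D, E): Asp2, Asp9, Glu13, Asp26, Glu31 → −5.
Net charge = (+4) + (−5) = −1.

-1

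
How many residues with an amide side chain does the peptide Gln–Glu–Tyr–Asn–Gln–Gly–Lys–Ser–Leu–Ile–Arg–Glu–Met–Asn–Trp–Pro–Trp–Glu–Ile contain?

4

Only N (asparagine) and Q (glutamine) carry a side-chain carboxamide.
Matching residues: Gln1, Asn4, Gln5, Asn14.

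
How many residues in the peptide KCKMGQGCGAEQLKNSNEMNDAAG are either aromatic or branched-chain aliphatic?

1

Aromatic: F, W, Y. Branched-chain aliphatic: I, L, V.
Aromatic residues here: none (0).
Branched-chain aliphatic residues here: L13 (1).
The two groups share no amino acid, so total = 0 + 1 = 1.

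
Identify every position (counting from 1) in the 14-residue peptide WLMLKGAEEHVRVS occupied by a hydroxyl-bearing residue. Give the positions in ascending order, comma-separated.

S, T, and Y are the three residues with a side-chain hydroxyl.
Matching residues: S14.

14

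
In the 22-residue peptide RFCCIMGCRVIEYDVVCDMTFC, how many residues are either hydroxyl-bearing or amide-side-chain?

Hydroxyl-bearing: S, T, Y. Amide-side-chain: N, Q.
Hydroxyl-bearing residues here: Y13, T20 (2).
Amide-side-chain residues here: none (0).
The two groups share no amino acid, so total = 2 + 0 = 2.

2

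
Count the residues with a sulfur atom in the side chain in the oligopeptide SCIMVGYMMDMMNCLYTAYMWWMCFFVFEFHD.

10

The sulfur-bearing residues are cysteine (–SH) and methionine (–S–CH₃).
Matching residues: C2, M4, M8, M9, M11, M12, C14, M20, M23, C24.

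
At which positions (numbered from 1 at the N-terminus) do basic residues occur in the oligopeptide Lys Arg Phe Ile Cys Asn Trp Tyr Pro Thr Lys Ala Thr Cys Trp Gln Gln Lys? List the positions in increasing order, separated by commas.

1, 2, 11, 18

K, R, and H are the three residues with basic side chains (ε-amine, guanidinium, and imidazole respectively).
Matching residues: Lys1, Arg2, Lys11, Lys18.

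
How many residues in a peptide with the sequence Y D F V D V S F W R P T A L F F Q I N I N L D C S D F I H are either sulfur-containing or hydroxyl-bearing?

Sulfur-containing: C, M. Hydroxyl-bearing: S, T, Y.
Sulfur-containing residues here: C24 (1).
Hydroxyl-bearing residues here: Y1, S7, T12, S25 (4).
The two groups share no amino acid, so total = 1 + 4 = 5.

5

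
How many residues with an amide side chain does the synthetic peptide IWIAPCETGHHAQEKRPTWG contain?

1

Only N (asparagine) and Q (glutamine) carry a side-chain carboxamide.
Matching residues: Q13.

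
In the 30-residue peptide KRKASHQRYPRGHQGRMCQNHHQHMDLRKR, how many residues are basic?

14

K, R, and H are the three residues with basic side chains (ε-amine, guanidinium, and imidazole respectively).
Matching residues: K1, R2, K3, H6, R8, R11, H13, R16, H21, H22, H24, R28, K29, R30.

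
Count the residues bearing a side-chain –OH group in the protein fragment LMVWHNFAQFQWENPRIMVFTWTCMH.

2

S, T, and Y are the three residues with a side-chain hydroxyl.
Matching residues: T21, T23.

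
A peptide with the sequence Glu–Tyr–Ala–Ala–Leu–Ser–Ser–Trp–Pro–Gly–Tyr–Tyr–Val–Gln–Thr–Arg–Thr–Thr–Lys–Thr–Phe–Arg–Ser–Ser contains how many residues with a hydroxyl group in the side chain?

Serine (S), threonine (T), and tyrosine (Y) each carry a hydroxyl group on the side chain.
Matching residues: Tyr2, Ser6, Ser7, Tyr11, Tyr12, Thr15, Thr17, Thr18, Thr20, Ser23, Ser24.

11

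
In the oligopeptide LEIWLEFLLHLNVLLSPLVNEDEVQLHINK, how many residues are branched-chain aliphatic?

14

Valine (V), leucine (L), and isoleucine (I) are the branched-chain amino acids.
Matching residues: L1, I3, L5, L8, L9, L11, V13, L14, L15, L18, V19, V24, L26, I28.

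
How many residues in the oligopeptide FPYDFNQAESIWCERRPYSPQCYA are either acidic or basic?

Acidic: D, E. Basic: H, K, R.
Acidic residues here: D4, E9, E14 (3).
Basic residues here: R15, R16 (2).
The two groups share no amino acid, so total = 3 + 2 = 5.

5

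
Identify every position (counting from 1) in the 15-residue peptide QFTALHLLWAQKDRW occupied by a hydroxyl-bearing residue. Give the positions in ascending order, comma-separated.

3

Serine (S), threonine (T), and tyrosine (Y) each carry a hydroxyl group on the side chain.
Matching residues: T3.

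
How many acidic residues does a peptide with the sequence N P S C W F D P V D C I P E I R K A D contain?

4

Aspartate (D) and glutamate (E) have carboxylic-acid side chains and are the acidic amino acids.
Matching residues: D7, D10, E14, D19.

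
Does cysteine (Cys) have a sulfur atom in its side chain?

Cysteine (C, thiol) and methionine (M, thioether) are the two sulfur-containing amino acids.
Cysteine is in this group.

Yes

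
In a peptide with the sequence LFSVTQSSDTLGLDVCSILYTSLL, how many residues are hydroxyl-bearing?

9

The –OH-bearing residues are Ser, Thr (aliphatic alcohols), and Tyr (phenol).
Matching residues: S3, T5, S7, S8, T10, S17, Y20, T21, S22.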